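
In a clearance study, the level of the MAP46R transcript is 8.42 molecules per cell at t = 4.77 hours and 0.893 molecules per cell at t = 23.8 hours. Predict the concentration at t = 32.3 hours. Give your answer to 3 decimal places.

Over Δt = 23.8 − 4.77 = 19.03 hours, the level fell by a factor of 8.42/0.893 ≈ 9.4289.
n = log₂(9.4289) ≈ 3.2371 half-lives, so t½ = 19.03/3.2371 ≈ 5.8787 hours.
From t = 23.8 to t = 32.3: 0.893 × (1/2)^((32.3−23.8)/5.8787) ≈ 0.32779 molecules per cell.

0.328 molecules per cell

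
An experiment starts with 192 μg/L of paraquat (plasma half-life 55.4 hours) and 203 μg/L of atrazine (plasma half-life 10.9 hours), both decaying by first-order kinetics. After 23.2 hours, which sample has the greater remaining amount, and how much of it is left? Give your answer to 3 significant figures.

paraquat, 144 μg/L

paraquat: 192 × (1/2)^0.41877 ≈ 143.63 μg/L.
atrazine: 203 × (1/2)^2.1284 ≈ 46.427 μg/L.
Paraquat has more remaining, at ≈ 143.63 μg/L.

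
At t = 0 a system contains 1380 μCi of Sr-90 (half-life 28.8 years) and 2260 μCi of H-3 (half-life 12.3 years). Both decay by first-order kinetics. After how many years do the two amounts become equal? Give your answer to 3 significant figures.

15.3 years

Set 1380·(1/2)^(t/28.8) = 2260·(1/2)^(t/12.3).
Taking log₂: log₂(1380/2260) = t·(1/28.8 − 1/12.3).
log₂(0.61062) = -0.71165; 1/28.8 − 1/12.3 = -0.046579.
t = -0.71165 / -0.046579 ≈ 15.279 years.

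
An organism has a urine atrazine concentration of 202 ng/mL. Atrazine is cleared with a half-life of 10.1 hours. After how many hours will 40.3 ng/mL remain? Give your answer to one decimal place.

23.5 hours

Fraction remaining = 40.3/202 ≈ 0.1995.
n = log₂(202/40.3) = ln(5.0124)/ln 2 ≈ 2.3255 half-lives.
t = n × t½ = 2.3255 × 10.1 ≈ 23.488 hours.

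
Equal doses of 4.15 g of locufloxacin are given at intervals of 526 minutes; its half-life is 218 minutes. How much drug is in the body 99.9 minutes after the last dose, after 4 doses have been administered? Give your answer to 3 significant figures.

3.71 g

The 4 doses were given 1677.9, 1151.9, 625.9, 99.9 minutes ago.
Total = 4.15·(1/2)^(1677.9/218) + 4.15·(1/2)^(1151.9/218) + 4.15·(1/2)^(625.9/218) + 4.15·(1/2)^(99.9/218)
      = 0.020002 + 0.10652 + 0.56723 + 3.0206 ≈ 3.7144 g.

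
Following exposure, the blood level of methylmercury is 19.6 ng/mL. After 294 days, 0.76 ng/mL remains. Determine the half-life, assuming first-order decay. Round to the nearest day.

63 days

A/A₀ = 0.76/19.6 ≈ 0.038776.
n = log₂(25.789) ≈ 4.6887 half-lives elapsed in 294 days.
t½ = 294/4.6887 ≈ 62.704 days.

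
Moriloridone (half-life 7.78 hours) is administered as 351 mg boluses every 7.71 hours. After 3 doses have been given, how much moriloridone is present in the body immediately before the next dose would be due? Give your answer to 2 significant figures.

310 mg

The 3 doses were given 23.13, 15.42, 7.71 hours ago.
Total = 351·(1/2)^(23.13/7.78) + 351·(1/2)^(15.42/7.78) + 351·(1/2)^(7.71/7.78)
      = 44.704 + 88.851 + 176.6 ≈ 310.15 mg.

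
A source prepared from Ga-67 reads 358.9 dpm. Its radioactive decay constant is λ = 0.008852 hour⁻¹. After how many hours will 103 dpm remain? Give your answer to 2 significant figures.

t½ = ln 2 / λ = 0.69315 / 0.008852 ≈ 78.304 hours.
Fraction remaining = 103/358.9 ≈ 0.28699.
n = log₂(358.9/103) = ln(3.4845)/ln 2 ≈ 1.8009 half-lives.
t = n × t½ = 1.8009 × 78.304 ≈ 141.02 hours.

140 hours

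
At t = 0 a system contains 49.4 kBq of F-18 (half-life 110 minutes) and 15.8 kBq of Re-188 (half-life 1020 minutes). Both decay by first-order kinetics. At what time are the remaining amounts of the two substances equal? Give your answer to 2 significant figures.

Set 49.4·(1/2)^(t/110) = 15.8·(1/2)^(t/1020).
Taking log₂: log₂(49.4/15.8) = t·(1/110 − 1/1020).
log₂(3.1266) = 1.6446; 1/110 − 1/1020 = 0.0081105.
t = 1.6446 / 0.0081105 ≈ 202.77 minutes.

200 minutes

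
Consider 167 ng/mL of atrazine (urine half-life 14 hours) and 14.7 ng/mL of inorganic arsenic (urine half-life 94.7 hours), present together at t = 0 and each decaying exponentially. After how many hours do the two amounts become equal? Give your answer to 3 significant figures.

Set 167·(1/2)^(t/14) = 14.7·(1/2)^(t/94.7).
Taking log₂: log₂(167/14.7) = t·(1/14 − 1/94.7).
log₂(11.361) = 3.506; 1/14 − 1/94.7 = 0.060869.
t = 3.506 / 0.060869 ≈ 57.599 hours.

57.6 hours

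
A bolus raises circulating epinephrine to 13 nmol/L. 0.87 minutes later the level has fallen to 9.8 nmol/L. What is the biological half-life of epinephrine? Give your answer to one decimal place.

A/A₀ = 9.8/13 ≈ 0.75385.
n = log₂(1.3265) ≈ 0.40766 half-lives elapsed in 0.87 minutes.
t½ = 0.87/0.40766 ≈ 2.1341 minutes.

2.1 minutes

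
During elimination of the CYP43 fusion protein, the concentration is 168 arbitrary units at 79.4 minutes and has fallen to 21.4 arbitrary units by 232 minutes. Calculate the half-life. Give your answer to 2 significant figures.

51 minutes

Over Δt = 232 − 79.4 = 152.6 minutes, the level fell by a factor of 168/21.4 ≈ 7.8505.
n = log₂(7.8505) ≈ 2.9728 half-lives, so t½ = 152.6/2.9728 ≈ 51.332 minutes.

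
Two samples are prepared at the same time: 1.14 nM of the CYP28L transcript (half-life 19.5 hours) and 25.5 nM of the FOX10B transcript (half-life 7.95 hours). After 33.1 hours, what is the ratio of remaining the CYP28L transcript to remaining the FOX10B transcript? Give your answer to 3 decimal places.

CYP28L transcript: 1.14 × (1/2)^(33.1/19.5) = 1.14 × (1/2)^1.6974 ≈ 0.3515 nM.
FOX10B transcript: 25.5 × (1/2)^(33.1/7.95) = 25.5 × (1/2)^4.1635 ≈ 1.423 nM.
Ratio ≈ 0.3515 / 1.423 ≈ 0.24702.

0.247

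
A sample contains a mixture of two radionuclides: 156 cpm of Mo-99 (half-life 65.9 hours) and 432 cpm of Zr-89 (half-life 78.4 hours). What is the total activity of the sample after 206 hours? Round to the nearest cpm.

Mo-99: 156 × (1/2)^(206/65.9) = 156 × (1/2)^3.1259 ≈ 17.87 cpm.
Zr-89: 432 × (1/2)^(206/78.4) = 432 × (1/2)^2.6276 ≈ 69.906 cpm.
Total = 17.87 + 69.906 ≈ 87.775 cpm.

88 cpm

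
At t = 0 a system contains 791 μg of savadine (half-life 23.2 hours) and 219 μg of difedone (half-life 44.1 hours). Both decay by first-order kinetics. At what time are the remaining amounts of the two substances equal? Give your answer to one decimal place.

90.7 hours

Set 791·(1/2)^(t/23.2) = 219·(1/2)^(t/44.1).
Taking log₂: log₂(791/219) = t·(1/23.2 − 1/44.1).
log₂(3.6119) = 1.8527; 1/23.2 − 1/44.1 = 0.020428.
t = 1.8527 / 0.020428 ≈ 90.698 hours.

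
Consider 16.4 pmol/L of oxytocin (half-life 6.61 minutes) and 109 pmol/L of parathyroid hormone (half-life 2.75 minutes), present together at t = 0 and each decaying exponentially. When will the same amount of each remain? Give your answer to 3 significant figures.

Set 16.4·(1/2)^(t/6.61) = 109·(1/2)^(t/2.75).
Taking log₂: log₂(16.4/109) = t·(1/6.61 − 1/2.75).
log₂(0.15046) = -2.7326; 1/6.61 − 1/2.75 = -0.21235.
t = -2.7326 / -0.21235 ≈ 12.868 minutes.

12.9 minutes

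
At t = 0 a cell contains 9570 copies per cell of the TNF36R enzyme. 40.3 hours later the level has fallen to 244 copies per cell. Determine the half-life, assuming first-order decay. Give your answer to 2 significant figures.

A/A₀ = 244/9570 ≈ 0.025496.
n = log₂(39.221) ≈ 5.2936 half-lives elapsed in 40.3 hours.
t½ = 40.3/5.2936 ≈ 7.613 hours.

7.6 hours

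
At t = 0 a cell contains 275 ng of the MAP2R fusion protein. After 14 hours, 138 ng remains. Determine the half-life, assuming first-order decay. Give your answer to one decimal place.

14.1 hours

A/A₀ = 138/275 ≈ 0.50182.
n = log₂(1.9928) ≈ 0.99476 half-lives elapsed in 14 hours.
t½ = 14/0.99476 ≈ 14.074 hours.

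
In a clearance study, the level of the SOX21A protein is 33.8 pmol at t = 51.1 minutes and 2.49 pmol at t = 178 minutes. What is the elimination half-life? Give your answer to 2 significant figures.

34 minutes

Over Δt = 178 − 51.1 = 126.9 minutes, the level fell by a factor of 33.8/2.49 ≈ 13.574.
n = log₂(13.574) ≈ 3.7628 half-lives, so t½ = 126.9/3.7628 ≈ 33.725 minutes.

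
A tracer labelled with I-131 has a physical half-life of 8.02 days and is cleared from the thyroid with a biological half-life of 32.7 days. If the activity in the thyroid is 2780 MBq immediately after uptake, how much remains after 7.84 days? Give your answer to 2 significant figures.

1/t_eff = 1/t_phys + 1/t_biol = 1/8.02 + 1/32.7 = 0.15527 per day.
t_eff = 8.02 × 32.7 / (8.02 + 32.7) ≈ 6.4404 days.
Remaining = 2780 × (1/2)^(7.84/6.4404) = 2780 × (1/2)^1.2173 ≈ 1195.6 MBq.

1200 MBq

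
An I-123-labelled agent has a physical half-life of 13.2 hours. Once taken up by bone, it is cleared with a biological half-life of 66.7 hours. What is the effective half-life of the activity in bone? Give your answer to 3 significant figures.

11.0 hours

1/t_eff = 1/t_phys + 1/t_biol = 1/13.2 + 1/66.7 = 0.09075 per hour.
t_eff = 13.2 × 66.7 / (13.2 + 66.7) ≈ 11.019 hours.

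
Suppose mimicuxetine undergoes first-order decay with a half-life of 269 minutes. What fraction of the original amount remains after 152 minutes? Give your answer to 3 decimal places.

0.676

n = 152/269 ≈ 0.56506 half-lives.
Fraction remaining = (1/2)^0.56506 ≈ 0.67593.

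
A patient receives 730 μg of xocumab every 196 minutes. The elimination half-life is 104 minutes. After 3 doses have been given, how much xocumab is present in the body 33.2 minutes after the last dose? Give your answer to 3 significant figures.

The 3 doses were given 425.2, 229.2, 33.2 minutes ago.
Total = 730·(1/2)^(425.2/104) + 730·(1/2)^(229.2/104) + 730·(1/2)^(33.2/104)
      = 42.911 + 158.45 + 585.09 ≈ 786.46 μg.

786 μg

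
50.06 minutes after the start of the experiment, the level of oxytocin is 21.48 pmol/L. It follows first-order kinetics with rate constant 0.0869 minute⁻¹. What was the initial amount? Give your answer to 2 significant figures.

t½ = ln 2 / λ = 0.69315 / 0.0869 ≈ 7.9764 minutes.
Number of half-lives elapsed: n = 50.06/7.9764 ≈ 6.276.
A₀ = A × 2^n = 21.48 × 2^6.276 = 21.48 × 77.495 ≈ 1664.6 pmol/L.

1700 pmol/L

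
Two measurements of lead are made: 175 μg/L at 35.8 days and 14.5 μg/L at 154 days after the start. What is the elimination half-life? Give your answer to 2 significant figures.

Over Δt = 154 − 35.8 = 118.2 days, the level fell by a factor of 175/14.5 ≈ 12.069.
n = log₂(12.069) ≈ 3.5932 half-lives, so t½ = 118.2/3.5932 ≈ 32.895 days.

33 days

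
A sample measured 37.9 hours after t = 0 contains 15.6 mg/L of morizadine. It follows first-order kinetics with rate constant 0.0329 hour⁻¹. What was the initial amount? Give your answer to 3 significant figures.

t½ = ln 2 / λ = 0.69315 / 0.0329 ≈ 21.068 hours.
Number of half-lives elapsed: n = 37.9/21.068 ≈ 1.7989.
A₀ = A × 2^n = 15.6 × 2^1.7989 = 15.6 × 3.4796 ≈ 54.281 mg/L.

54.3 mg/L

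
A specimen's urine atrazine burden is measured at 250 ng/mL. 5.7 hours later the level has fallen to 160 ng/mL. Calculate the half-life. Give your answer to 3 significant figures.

8.85 hours

A/A₀ = 160/250 ≈ 0.64.
n = log₂(1.5625) ≈ 0.64386 half-lives elapsed in 5.7 hours.
t½ = 5.7/0.64386 ≈ 8.8529 hours.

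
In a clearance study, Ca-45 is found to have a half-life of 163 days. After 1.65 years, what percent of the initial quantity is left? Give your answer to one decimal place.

7.7%

1.65 years = 602.25 days.
n = 602.25/163 ≈ 3.6948 half-lives.
Fraction remaining = (1/2)^3.6948 ≈ 0.077225, i.e. 7.7225%.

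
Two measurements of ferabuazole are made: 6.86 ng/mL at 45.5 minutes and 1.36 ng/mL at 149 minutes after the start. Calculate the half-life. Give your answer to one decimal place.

44.3 minutes

Over Δt = 149 − 45.5 = 103.5 minutes, the level fell by a factor of 6.86/1.36 ≈ 5.0441.
n = log₂(5.0441) ≈ 2.3346 half-lives, so t½ = 103.5/2.3346 ≈ 44.333 minutes.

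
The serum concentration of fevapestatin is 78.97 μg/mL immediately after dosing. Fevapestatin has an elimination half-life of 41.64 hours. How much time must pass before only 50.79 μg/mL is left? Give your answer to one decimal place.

Fraction remaining = 50.79/78.97 ≈ 0.64316.
n = log₂(78.97/50.79) = ln(1.5548)/ln 2 ≈ 0.63676 half-lives.
t = n × t½ = 0.63676 × 41.64 ≈ 26.515 hours.

26.5 hours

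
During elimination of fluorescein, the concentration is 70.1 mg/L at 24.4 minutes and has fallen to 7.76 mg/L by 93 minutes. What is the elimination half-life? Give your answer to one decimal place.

21.6 minutes

Over Δt = 93 − 24.4 = 68.6 minutes, the level fell by a factor of 70.1/7.76 ≈ 9.0335.
n = log₂(9.0335) ≈ 3.1753 half-lives, so t½ = 68.6/3.1753 ≈ 21.604 minutes.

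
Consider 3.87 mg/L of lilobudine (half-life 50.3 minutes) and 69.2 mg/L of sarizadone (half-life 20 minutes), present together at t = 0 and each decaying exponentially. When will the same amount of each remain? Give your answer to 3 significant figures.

Set 3.87·(1/2)^(t/50.3) = 69.2·(1/2)^(t/20).
Taking log₂: log₂(3.87/69.2) = t·(1/50.3 − 1/20).
log₂(0.055925) = -4.1604; 1/50.3 − 1/20 = -0.030119.
t = -4.1604 / -0.030119 ≈ 138.13 minutes.

138 minutes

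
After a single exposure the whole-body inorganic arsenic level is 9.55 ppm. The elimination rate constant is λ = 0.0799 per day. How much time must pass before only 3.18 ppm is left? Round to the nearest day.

t½ = ln 2 / λ = 0.69315 / 0.0799 ≈ 8.6752 days.
Fraction remaining = 3.18/9.55 ≈ 0.33298.
n = log₂(9.55/3.18) = ln(3.0031)/ln 2 ≈ 1.5865 half-lives.
t = n × t½ = 1.5865 × 8.6752 ≈ 13.763 days.

14 days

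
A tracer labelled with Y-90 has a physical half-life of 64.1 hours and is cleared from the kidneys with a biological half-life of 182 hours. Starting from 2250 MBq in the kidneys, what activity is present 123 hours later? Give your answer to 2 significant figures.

370 MBq

1/t_eff = 1/t_phys + 1/t_biol = 1/64.1 + 1/182 = 0.021095 per hour.
t_eff = 64.1 × 182 / (64.1 + 182) ≈ 47.404 hours.
Remaining = 2250 × (1/2)^(123/47.404) = 2250 × (1/2)^2.5947 ≈ 372.48 MBq.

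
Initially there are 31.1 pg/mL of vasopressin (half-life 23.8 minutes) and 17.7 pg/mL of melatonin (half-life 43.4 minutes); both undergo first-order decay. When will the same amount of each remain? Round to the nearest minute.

43 minutes

Set 31.1·(1/2)^(t/23.8) = 17.7·(1/2)^(t/43.4).
Taking log₂: log₂(31.1/17.7) = t·(1/23.8 − 1/43.4).
log₂(1.7571) = 0.81317; 1/23.8 − 1/43.4 = 0.018975.
t = 0.81317 / 0.018975 ≈ 42.854 minutes.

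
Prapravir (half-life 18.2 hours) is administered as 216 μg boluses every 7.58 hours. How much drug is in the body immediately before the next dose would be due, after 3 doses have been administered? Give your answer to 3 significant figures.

The 3 doses were given 22.74, 15.16, 7.58 hours ago.
Total = 216·(1/2)^(22.74/18.2) + 216·(1/2)^(15.16/18.2) + 216·(1/2)^(7.58/18.2)
      = 90.851 + 121.26 + 161.84 ≈ 373.95 μg.

374 μg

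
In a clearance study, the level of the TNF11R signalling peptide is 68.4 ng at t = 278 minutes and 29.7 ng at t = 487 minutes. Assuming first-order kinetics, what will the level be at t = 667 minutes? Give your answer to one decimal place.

14.5 ng

Over Δt = 487 − 278 = 209 minutes, the level fell by a factor of 68.4/29.7 ≈ 2.303.
n = log₂(2.303) ≈ 1.2035 half-lives, so t½ = 209/1.2035 ≈ 173.66 minutes.
From t = 487 to t = 667: 29.7 × (1/2)^((667−487)/173.66) ≈ 14.479 ng.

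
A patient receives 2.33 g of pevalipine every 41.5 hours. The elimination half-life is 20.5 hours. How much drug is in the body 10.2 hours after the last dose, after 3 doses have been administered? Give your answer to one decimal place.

2.2 g

The 3 doses were given 93.2, 51.7, 10.2 hours ago.
Total = 2.33·(1/2)^(93.2/20.5) + 2.33·(1/2)^(51.7/20.5) + 2.33·(1/2)^(10.2/20.5)
      = 0.099717 + 0.40567 + 1.6503 ≈ 2.1557 g.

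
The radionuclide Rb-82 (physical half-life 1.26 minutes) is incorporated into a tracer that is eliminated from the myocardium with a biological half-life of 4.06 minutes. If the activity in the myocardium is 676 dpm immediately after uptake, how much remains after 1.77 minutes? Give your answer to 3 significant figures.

189 dpm

1/t_eff = 1/t_phys + 1/t_biol = 1/1.26 + 1/4.06 = 1.04 per minute.
t_eff = 1.26 × 4.06 / (1.26 + 4.06) ≈ 0.96158 minutes.
Remaining = 676 × (1/2)^(1.77/0.96158) = 676 × (1/2)^1.8407 ≈ 188.73 dpm.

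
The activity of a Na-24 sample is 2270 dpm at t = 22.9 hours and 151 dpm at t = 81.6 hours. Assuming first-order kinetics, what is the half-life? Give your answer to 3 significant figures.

Over Δt = 81.6 − 22.9 = 58.7 hours, the level fell by a factor of 2270/151 ≈ 15.033.
n = log₂(15.033) ≈ 3.9101 half-lives, so t½ = 58.7/3.9101 ≈ 15.013 hours.

15.0 hours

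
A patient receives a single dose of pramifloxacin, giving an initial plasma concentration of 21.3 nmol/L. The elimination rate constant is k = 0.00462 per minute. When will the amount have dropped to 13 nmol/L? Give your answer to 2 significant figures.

t½ = ln 2 / k = 0.69315 / 0.00462 ≈ 150.03 minutes.
Fraction remaining = 13/21.3 ≈ 0.61033.
n = log₂(21.3/13) = ln(1.6385)/ln 2 ≈ 0.71234 half-lives.
t = n × t½ = 0.71234 × 150.03 ≈ 106.87 minutes.

110 minutes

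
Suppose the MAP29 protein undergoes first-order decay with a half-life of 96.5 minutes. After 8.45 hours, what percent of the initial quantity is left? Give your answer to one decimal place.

2.6%

8.45 hours = 507 minutes.
n = 507/96.5 ≈ 5.2539 half-lives.
Fraction remaining = (1/2)^5.2539 ≈ 0.026207, i.e. 2.6207%.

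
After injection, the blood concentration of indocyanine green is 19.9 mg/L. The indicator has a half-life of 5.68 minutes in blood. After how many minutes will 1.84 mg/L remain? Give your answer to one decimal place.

19.5 minutes

Fraction remaining = 1.84/19.9 ≈ 0.092462.
n = log₂(19.9/1.84) = ln(10.815)/ln 2 ≈ 3.435 half-lives.
t = n × t½ = 3.435 × 5.68 ≈ 19.511 minutes.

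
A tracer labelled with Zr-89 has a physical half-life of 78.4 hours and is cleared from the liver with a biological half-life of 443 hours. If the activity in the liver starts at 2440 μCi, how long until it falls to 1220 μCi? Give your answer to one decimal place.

1/t_eff = 1/t_phys + 1/t_biol = 1/78.4 + 1/443 = 0.015012 per hour.
t_eff = 78.4 × 443 / (78.4 + 443) ≈ 66.611 hours.
n = log₂(2440/1220) ≈ 1; t = 1 × 66.611 ≈ 66.611 hours.

66.6 hours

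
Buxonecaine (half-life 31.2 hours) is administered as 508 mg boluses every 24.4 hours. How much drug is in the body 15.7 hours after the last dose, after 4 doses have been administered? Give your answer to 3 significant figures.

759 mg

The 4 doses were given 88.9, 64.5, 40.1, 15.7 hours ago.
Total = 508·(1/2)^(88.9/31.2) + 508·(1/2)^(64.5/31.2) + 508·(1/2)^(40.1/31.2) + 508·(1/2)^(15.7/31.2)
      = 70.489 + 121.21 + 208.43 + 358.41 ≈ 758.54 mg.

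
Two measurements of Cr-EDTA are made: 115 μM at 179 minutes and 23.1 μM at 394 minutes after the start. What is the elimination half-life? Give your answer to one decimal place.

Over Δt = 394 − 179 = 215 minutes, the level fell by a factor of 115/23.1 ≈ 4.9784.
n = log₂(4.9784) ≈ 2.3157 half-lives, so t½ = 215/2.3157 ≈ 92.846 minutes.

92.8 minutes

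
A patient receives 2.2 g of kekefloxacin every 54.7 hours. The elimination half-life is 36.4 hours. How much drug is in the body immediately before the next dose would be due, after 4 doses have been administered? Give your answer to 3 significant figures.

The 4 doses were given 218.8, 164.1, 109.4, 54.7 hours ago.
Total = 2.2·(1/2)^(218.8/36.4) + 2.2·(1/2)^(164.1/36.4) + 2.2·(1/2)^(109.4/36.4) + 2.2·(1/2)^(54.7/36.4)
      = 0.034114 + 0.096673 + 0.27395 + 0.77634 ≈ 1.1811 g.

1.18 g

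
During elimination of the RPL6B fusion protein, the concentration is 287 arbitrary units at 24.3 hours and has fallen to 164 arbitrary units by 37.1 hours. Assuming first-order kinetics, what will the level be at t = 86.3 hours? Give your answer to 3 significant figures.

Over Δt = 37.1 − 24.3 = 12.8 hours, the level fell by a factor of 287/164 ≈ 1.75.
n = log₂(1.75) ≈ 0.80735 half-lives, so t½ = 12.8/0.80735 ≈ 15.854 hours.
From t = 37.1 to t = 86.3: 164 × (1/2)^((86.3−37.1)/15.854) ≈ 19.084 arbitrary units.

19.1 arbitrary units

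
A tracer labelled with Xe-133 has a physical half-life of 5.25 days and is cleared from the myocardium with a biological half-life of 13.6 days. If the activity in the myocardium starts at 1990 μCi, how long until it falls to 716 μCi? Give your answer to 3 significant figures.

1/t_eff = 1/t_phys + 1/t_biol = 1/5.25 + 1/13.6 = 0.26401 per day.
t_eff = 5.25 × 13.6 / (5.25 + 13.6) ≈ 3.7878 days.
n = log₂(1990/716) ≈ 1.4747; t = 1.4747 × 3.7878 ≈ 5.586 days.

5.59 days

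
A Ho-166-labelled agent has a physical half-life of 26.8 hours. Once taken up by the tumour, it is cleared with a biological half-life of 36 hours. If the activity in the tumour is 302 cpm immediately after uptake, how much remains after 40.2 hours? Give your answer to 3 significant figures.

1/t_eff = 1/t_phys + 1/t_biol = 1/26.8 + 1/36 = 0.065091 per hour.
t_eff = 26.8 × 36 / (26.8 + 36) ≈ 15.363 hours.
Remaining = 302 × (1/2)^(40.2/15.363) = 302 × (1/2)^2.6167 ≈ 49.239 cpm.

49.2 cpm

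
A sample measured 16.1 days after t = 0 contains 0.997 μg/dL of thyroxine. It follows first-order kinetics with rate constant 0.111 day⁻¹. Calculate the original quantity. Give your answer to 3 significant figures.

t½ = ln 2 / k = 0.69315 / 0.111 ≈ 6.2446 days.
Number of half-lives elapsed: n = 16.1/6.2446 ≈ 2.5782.
A₀ = A × 2^n = 0.997 × 2^2.5782 = 0.997 × 5.9721 ≈ 5.9542 μg/dL.

5.95 μg/dL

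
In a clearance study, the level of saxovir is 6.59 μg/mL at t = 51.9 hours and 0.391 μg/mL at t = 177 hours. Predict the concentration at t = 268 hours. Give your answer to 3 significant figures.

0.0501 μg/mL

Over Δt = 177 − 51.9 = 125.1 hours, the level fell by a factor of 6.59/0.391 ≈ 16.854.
n = log₂(16.854) ≈ 4.075 half-lives, so t½ = 125.1/4.075 ≈ 30.699 hours.
From t = 177 to t = 268: 0.391 × (1/2)^((268−177)/30.699) ≈ 0.050101 μg/mL.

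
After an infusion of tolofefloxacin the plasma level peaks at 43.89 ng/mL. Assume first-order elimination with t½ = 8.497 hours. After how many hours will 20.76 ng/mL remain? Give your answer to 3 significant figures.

Fraction remaining = 20.76/43.89 ≈ 0.473.
n = log₂(43.89/20.76) = ln(2.1142)/ln 2 ≈ 1.0801 half-lives.
t = n × t½ = 1.0801 × 8.497 ≈ 9.1775 hours.

9.18 hours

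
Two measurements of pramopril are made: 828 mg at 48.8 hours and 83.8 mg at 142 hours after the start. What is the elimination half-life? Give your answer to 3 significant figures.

28.2 hours

Over Δt = 142 − 48.8 = 93.2 hours, the level fell by a factor of 828/83.8 ≈ 9.8807.
n = log₂(9.8807) ≈ 3.3046 half-lives, so t½ = 93.2/3.3046 ≈ 28.203 hours.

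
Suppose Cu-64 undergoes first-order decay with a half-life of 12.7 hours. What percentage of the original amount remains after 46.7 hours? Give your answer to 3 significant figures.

7.82%

n = 46.7/12.7 ≈ 3.6772 half-lives.
Fraction remaining = (1/2)^3.6772 ≈ 0.078174, i.e. 7.8174%.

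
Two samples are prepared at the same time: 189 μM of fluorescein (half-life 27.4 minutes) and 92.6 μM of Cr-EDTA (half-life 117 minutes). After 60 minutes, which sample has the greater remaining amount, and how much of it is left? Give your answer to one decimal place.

Cr-EDTA, 64.9 μM

fluorescein: 189 × (1/2)^2.1898 ≈ 41.426 μM.
Cr-EDTA: 92.6 × (1/2)^0.51282 ≈ 64.899 μM.
Cr-EDTA has more remaining, at ≈ 64.899 μM.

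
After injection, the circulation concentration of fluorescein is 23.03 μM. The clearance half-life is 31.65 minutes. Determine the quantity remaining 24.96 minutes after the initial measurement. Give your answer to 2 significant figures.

Number of half-lives: n = 24.96/31.65 ≈ 0.78863.
Remaining = 23.03 × (1/2)^0.78863 = 23.03 × 0.5789 ≈ 13.332 μM.

13 μM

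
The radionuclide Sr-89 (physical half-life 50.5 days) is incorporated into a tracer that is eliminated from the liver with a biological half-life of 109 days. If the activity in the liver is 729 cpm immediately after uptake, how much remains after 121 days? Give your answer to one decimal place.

1/t_eff = 1/t_phys + 1/t_biol = 1/50.5 + 1/109 = 0.028976 per day.
t_eff = 50.5 × 109 / (50.5 + 109) ≈ 34.511 days.
Remaining = 729 × (1/2)^(121/34.511) = 729 × (1/2)^3.5061 ≈ 64.162 cpm.

64.2 cpm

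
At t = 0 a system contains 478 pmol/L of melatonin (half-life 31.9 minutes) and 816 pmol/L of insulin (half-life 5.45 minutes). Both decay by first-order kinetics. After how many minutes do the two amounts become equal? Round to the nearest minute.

5 minutes

Set 478·(1/2)^(t/31.9) = 816·(1/2)^(t/5.45).
Taking log₂: log₂(478/816) = t·(1/31.9 − 1/5.45).
log₂(0.58578) = -0.77156; 1/31.9 − 1/5.45 = -0.15214.
t = -0.77156 / -0.15214 ≈ 5.0714 minutes.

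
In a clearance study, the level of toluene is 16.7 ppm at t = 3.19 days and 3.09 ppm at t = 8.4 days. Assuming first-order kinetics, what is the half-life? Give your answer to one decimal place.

Over Δt = 8.4 − 3.19 = 5.21 days, the level fell by a factor of 16.7/3.09 ≈ 5.4045.
n = log₂(5.4045) ≈ 2.4342 half-lives, so t½ = 5.21/2.4342 ≈ 2.1404 days.

2.1 days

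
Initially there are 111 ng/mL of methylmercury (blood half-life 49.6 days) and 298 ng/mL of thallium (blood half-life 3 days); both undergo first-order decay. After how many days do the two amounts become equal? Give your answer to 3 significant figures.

Set 111·(1/2)^(t/49.6) = 298·(1/2)^(t/3).
Taking log₂: log₂(111/298) = t·(1/49.6 − 1/3).
log₂(0.37248) = -1.4248; 1/49.6 − 1/3 = -0.31317.
t = -1.4248 / -0.31317 ≈ 4.5494 days.

4.55 days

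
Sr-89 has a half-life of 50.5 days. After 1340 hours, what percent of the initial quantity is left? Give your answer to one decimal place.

46.5%

1340 hours = 55.8333 days.
n = 55.8333/50.5 ≈ 1.1056 half-lives.
Fraction remaining = (1/2)^1.1056 ≈ 0.46471, i.e. 46.471%.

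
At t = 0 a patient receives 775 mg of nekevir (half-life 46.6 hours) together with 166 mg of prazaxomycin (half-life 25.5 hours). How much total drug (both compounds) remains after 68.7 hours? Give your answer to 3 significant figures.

nekevir: 775 × (1/2)^(68.7/46.6) = 775 × (1/2)^1.4742 ≈ 278.94 mg.
prazaxomycin: 166 × (1/2)^(68.7/25.5) = 166 × (1/2)^2.6941 ≈ 25.651 mg.
Total = 278.94 + 25.651 ≈ 304.59 mg.

305 mg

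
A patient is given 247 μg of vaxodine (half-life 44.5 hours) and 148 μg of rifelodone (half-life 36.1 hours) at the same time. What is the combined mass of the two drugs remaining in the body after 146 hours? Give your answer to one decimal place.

vaxodine: 247 × (1/2)^(146/44.5) = 247 × (1/2)^3.2809 ≈ 25.413 μg.
rifelodone: 148 × (1/2)^(146/36.1) = 148 × (1/2)^4.0443 ≈ 8.9701 μg.
Total = 25.413 + 8.9701 ≈ 34.383 μg.

34.4 μg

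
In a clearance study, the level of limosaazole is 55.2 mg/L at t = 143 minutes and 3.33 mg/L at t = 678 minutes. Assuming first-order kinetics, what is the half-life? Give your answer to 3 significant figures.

132 minutes

Over Δt = 678 − 143 = 535 minutes, the level fell by a factor of 55.2/3.33 ≈ 16.577.
n = log₂(16.577) ≈ 4.0511 half-lives, so t½ = 535/4.0511 ≈ 132.06 minutes.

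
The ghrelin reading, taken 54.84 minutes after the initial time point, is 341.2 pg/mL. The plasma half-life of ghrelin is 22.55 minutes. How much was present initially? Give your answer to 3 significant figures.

1840 pg/mL

Number of half-lives elapsed: n = 54.84/22.55 ≈ 2.4319.
A₀ = A × 2^n = 341.2 × 2^2.4319 = 341.2 × 5.3961 ≈ 1841.2 pg/mL.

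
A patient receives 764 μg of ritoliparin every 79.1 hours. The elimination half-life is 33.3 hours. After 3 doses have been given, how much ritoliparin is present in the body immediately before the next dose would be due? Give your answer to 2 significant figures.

180 μg

The 3 doses were given 237.3, 158.2, 79.1 hours ago.
Total = 764·(1/2)^(237.3/33.3) + 764·(1/2)^(158.2/33.3) + 764·(1/2)^(79.1/33.3)
      = 5.4691 + 28.378 + 147.24 ≈ 181.09 μg.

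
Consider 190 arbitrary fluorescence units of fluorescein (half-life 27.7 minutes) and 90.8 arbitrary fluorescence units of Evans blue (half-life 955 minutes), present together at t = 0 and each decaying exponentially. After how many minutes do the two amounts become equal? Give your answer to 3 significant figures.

30.4 minutes

Set 190·(1/2)^(t/27.7) = 90.8·(1/2)^(t/955).
Taking log₂: log₂(190/90.8) = t·(1/27.7 − 1/955).
log₂(2.0925) = 1.0652; 1/27.7 − 1/955 = 0.035054.
t = 1.0652 / 0.035054 ≈ 30.388 minutes.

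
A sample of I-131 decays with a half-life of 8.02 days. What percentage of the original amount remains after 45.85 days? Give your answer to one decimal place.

1.9%

n = 45.85/8.02 ≈ 5.717 half-lives.
Fraction remaining = (1/2)^5.717 ≈ 0.019012, i.e. 1.9012%.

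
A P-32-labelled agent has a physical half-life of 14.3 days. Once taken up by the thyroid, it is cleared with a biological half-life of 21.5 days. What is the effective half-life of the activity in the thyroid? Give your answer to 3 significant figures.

8.59 days

1/t_eff = 1/t_phys + 1/t_biol = 1/14.3 + 1/21.5 = 0.11644 per day.
t_eff = 14.3 × 21.5 / (14.3 + 21.5) ≈ 8.588 days.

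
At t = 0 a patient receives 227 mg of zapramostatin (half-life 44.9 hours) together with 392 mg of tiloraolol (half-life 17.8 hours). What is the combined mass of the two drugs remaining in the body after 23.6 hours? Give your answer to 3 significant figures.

zapramostatin: 227 × (1/2)^(23.6/44.9) = 227 × (1/2)^0.52561 ≈ 157.69 mg.
tiloraolol: 392 × (1/2)^(23.6/17.8) = 392 × (1/2)^1.3258 ≈ 156.38 mg.
Total = 157.69 + 156.38 ≈ 314.06 mg.

314 mg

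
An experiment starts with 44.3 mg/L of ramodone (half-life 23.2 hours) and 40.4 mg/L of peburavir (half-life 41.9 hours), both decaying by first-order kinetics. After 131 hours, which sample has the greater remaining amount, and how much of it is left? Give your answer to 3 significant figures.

ramodone: 44.3 × (1/2)^5.6466 ≈ 0.88435 mg/L.
peburavir: 40.4 × (1/2)^3.1265 ≈ 4.6261 mg/L.
Peburavir has more remaining, at ≈ 4.6261 mg/L.

peburavir, 4.63 mg/L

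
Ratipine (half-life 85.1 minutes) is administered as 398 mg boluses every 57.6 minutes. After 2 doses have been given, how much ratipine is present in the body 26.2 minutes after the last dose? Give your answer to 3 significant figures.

The 2 doses were given 83.8, 26.2 minutes ago.
Total = 398·(1/2)^(83.8/85.1) + 398·(1/2)^(26.2/85.1)
      = 201.12 + 321.52 ≈ 522.64 mg.

523 mg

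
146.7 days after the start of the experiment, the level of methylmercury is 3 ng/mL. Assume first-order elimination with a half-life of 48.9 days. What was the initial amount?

Number of half-lives elapsed: n = 146.7/48.9 ≈ 3.
A₀ = A × 2^n = 3 × 2^3 = 3 × 8 ≈ 24 ng/mL.

24 ng/mL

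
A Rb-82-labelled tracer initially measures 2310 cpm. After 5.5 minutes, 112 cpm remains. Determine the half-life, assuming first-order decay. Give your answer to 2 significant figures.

A/A₀ = 112/2310 ≈ 0.048485.
n = log₂(20.625) ≈ 4.3663 half-lives elapsed in 5.5 minutes.
t½ = 5.5/4.3663 ≈ 1.2596 minutes.

1.3 minutes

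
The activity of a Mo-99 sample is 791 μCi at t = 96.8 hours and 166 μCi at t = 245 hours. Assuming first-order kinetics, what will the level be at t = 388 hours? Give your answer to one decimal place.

36.8 μCi

Over Δt = 245 − 96.8 = 148.2 hours, the level fell by a factor of 791/166 ≈ 4.7651.
n = log₂(4.7651) ≈ 2.2525 half-lives, so t½ = 148.2/2.2525 ≈ 65.794 hours.
From t = 245 to t = 388: 166 × (1/2)^((388−245)/65.794) ≈ 36.799 μCi.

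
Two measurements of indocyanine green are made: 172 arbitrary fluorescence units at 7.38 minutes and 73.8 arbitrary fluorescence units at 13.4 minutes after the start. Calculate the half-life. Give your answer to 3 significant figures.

4.93 minutes

Over Δt = 13.4 − 7.38 = 6.02 minutes, the level fell by a factor of 172/73.8 ≈ 2.3306.
n = log₂(2.3306) ≈ 1.2207 half-lives, so t½ = 6.02/1.2207 ≈ 4.9315 minutes.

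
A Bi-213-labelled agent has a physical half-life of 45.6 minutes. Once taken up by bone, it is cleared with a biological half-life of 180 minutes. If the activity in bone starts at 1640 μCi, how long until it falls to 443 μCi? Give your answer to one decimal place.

68.7 minutes

1/t_eff = 1/t_phys + 1/t_biol = 1/45.6 + 1/180 = 0.027485 per minute.
t_eff = 45.6 × 180 / (45.6 + 180) ≈ 36.383 minutes.
n = log₂(1640/443) ≈ 1.8883; t = 1.8883 × 36.383 ≈ 68.703 minutes.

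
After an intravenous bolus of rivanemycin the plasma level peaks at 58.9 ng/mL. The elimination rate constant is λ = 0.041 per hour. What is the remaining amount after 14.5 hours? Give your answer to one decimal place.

32.5 ng/mL

t½ = ln 2 / λ = 0.69315 / 0.041 ≈ 16.906 hours.
Number of half-lives: n = 14.5/16.906 ≈ 0.85768.
Remaining = 58.9 × (1/2)^0.85768 = 58.9 × 0.55184 ≈ 32.503 ng/mL.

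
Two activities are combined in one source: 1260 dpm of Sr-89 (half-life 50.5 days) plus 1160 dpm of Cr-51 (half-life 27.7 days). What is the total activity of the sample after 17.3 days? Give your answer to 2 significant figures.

1700 dpm

Sr-89: 1260 × (1/2)^(17.3/50.5) = 1260 × (1/2)^0.34257 ≈ 993.68 dpm.
Cr-51: 1160 × (1/2)^(17.3/27.7) = 1160 × (1/2)^0.62455 ≈ 752.4 dpm.
Total = 993.68 + 752.4 ≈ 1746.1 dpm.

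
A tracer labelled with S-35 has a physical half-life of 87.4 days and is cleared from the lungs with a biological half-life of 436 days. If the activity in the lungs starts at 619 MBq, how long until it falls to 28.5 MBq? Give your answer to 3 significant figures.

1/t_eff = 1/t_phys + 1/t_biol = 1/87.4 + 1/436 = 0.013735 per day.
t_eff = 87.4 × 436 / (87.4 + 436) ≈ 72.806 days.
n = log₂(619/28.5) ≈ 4.4409; t = 4.4409 × 72.806 ≈ 323.32 days.

323 days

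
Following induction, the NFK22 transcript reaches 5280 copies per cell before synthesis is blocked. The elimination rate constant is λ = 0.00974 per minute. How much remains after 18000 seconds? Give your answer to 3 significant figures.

284 copies per cell

t½ = ln 2 / λ = 0.69315 / 0.00974 ≈ 71.165 minutes.
Convert the elapsed time: 18000 seconds = 300 minutes.
Number of half-lives: n = 300/71.165 ≈ 4.2156.
Remaining = 5280 × (1/2)^4.2156 = 5280 × 0.053826 ≈ 284.2 copies per cell.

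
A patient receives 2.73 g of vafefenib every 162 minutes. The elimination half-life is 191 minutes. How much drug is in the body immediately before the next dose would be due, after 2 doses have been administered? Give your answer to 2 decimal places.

The 2 doses were given 324, 162 minutes ago.
Total = 2.73·(1/2)^(324/191) + 2.73·(1/2)^(162/191)
      = 0.84239 + 1.5165 ≈ 2.3589 g.

2.36 g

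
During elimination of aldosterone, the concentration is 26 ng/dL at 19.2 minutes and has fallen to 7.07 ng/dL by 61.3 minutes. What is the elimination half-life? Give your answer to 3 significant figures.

Over Δt = 61.3 − 19.2 = 42.1 minutes, the level fell by a factor of 26/7.07 ≈ 3.6775.
n = log₂(3.6775) ≈ 1.8787 half-lives, so t½ = 42.1/1.8787 ≈ 22.409 minutes.

22.4 minutes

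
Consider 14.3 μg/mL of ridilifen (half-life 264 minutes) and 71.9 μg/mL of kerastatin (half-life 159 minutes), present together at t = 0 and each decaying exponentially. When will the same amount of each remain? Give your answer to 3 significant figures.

931 minutes

Set 14.3·(1/2)^(t/264) = 71.9·(1/2)^(t/159).
Taking log₂: log₂(14.3/71.9) = t·(1/264 − 1/159).
log₂(0.19889) = -2.33; 1/264 − 1/159 = -0.0025014.
t = -2.33 / -0.0025014 ≈ 931.46 minutes.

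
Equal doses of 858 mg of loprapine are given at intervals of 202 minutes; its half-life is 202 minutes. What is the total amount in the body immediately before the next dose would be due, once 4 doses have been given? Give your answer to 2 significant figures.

The 4 doses were given 808, 606, 404, 202 minutes ago.
Total = 858·(1/2)^(808/202) + 858·(1/2)^(606/202) + 858·(1/2)^(404/202) + 858·(1/2)^(202/202)
      = 53.625 + 107.25 + 214.5 + 429 ≈ 804.38 mg.

800 mg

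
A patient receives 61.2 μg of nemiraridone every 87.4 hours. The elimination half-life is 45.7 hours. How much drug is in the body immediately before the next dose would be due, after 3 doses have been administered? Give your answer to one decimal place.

21.7 μg

The 3 doses were given 262.2, 174.8, 87.4 hours ago.
Total = 61.2·(1/2)^(262.2/45.7) + 61.2·(1/2)^(174.8/45.7) + 61.2·(1/2)^(87.4/45.7)
      = 1.1471 + 4.3185 + 16.257 ≈ 21.723 μg.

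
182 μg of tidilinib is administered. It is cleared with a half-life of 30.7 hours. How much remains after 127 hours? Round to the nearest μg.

Number of half-lives: n = 127/30.7 ≈ 4.1368.
Remaining = 182 × (1/2)^4.1368 = 182 × 0.056846 ≈ 10.346 μg.

10 μg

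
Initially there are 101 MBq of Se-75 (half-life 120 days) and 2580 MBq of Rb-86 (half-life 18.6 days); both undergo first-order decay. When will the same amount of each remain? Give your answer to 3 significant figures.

103 days

Set 101·(1/2)^(t/120) = 2580·(1/2)^(t/18.6).
Taking log₂: log₂(101/2580) = t·(1/120 − 1/18.6).
log₂(0.039147) = -4.6749; 1/120 − 1/18.6 = -0.04543.
t = -4.6749 / -0.04543 ≈ 102.9 days.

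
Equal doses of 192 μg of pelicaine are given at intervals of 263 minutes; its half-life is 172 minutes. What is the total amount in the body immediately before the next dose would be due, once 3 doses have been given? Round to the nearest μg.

The 3 doses were given 789, 526, 263 minutes ago.
Total = 192·(1/2)^(789/172) + 192·(1/2)^(526/172) + 192·(1/2)^(263/172)
      = 7.9876 + 23.052 + 66.528 ≈ 97.568 μg.

98 μg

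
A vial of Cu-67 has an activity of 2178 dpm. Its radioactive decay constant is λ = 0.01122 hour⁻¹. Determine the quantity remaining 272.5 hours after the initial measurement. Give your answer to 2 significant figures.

100 dpm

t½ = ln 2 / λ = 0.69315 / 0.01122 ≈ 61.778 hours.
Number of half-lives: n = 272.5/61.778 ≈ 4.411.
Remaining = 2178 × (1/2)^4.411 = 2178 × 0.047007 ≈ 102.38 dpm.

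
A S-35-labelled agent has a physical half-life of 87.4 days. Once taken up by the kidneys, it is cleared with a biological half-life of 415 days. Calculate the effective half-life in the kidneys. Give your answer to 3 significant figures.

72.2 days

1/t_eff = 1/t_phys + 1/t_biol = 1/87.4 + 1/415 = 0.013851 per day.
t_eff = 87.4 × 415 / (87.4 + 415) ≈ 72.195 days.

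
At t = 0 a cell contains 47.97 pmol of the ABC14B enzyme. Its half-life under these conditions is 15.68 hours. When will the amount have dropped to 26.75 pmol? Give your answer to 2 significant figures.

13 hours

Fraction remaining = 26.75/47.97 ≈ 0.55764.
n = log₂(47.97/26.75) = ln(1.7933)/ln 2 ≈ 0.84259 half-lives.
t = n × t½ = 0.84259 × 15.68 ≈ 13.212 hours.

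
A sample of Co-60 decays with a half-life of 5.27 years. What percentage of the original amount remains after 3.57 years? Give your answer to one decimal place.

n = 3.57/5.27 ≈ 0.67742 half-lives.
Fraction remaining = (1/2)^0.67742 ≈ 0.62528, i.e. 62.528%.

62.5%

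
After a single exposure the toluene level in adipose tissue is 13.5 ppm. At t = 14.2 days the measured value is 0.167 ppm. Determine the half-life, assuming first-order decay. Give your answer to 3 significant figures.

2.24 days

A/A₀ = 0.167/13.5 ≈ 0.01237.
n = log₂(80.838) ≈ 6.337 half-lives elapsed in 14.2 days.
t½ = 14.2/6.337 ≈ 2.2408 days.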